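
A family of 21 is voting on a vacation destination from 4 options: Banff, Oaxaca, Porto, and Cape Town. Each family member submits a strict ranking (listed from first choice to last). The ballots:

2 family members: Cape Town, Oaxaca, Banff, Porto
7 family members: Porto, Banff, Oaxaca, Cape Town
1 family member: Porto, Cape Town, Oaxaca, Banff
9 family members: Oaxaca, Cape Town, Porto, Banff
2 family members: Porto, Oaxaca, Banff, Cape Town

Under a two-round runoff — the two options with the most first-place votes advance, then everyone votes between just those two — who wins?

Oaxaca

Round 1 first-place votes: Banff 0, Oaxaca 9, Porto 10, Cape Town 2.
Porto and Oaxaca advance.
Runoff: Porto is preferred to Oaxaca by 10 voters; Oaxaca by 11.
Oaxaca wins the runoff.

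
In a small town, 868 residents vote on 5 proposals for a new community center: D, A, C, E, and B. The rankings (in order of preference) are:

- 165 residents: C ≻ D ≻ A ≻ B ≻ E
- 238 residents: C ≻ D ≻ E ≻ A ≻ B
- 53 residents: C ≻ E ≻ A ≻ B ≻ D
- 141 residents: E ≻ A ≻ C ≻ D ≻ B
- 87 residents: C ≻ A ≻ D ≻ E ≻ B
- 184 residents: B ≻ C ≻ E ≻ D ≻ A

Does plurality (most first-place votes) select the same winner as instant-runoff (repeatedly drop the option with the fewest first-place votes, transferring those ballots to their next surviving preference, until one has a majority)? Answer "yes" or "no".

Plurality — first-place votes: D 0, A 0, C 543, E 141, B 184. Winner: C.
Instant-runoff — R1 D 0, A 0, C 543, E 141, B 184 (C winner). Winner: C.
The two methods agree.

yes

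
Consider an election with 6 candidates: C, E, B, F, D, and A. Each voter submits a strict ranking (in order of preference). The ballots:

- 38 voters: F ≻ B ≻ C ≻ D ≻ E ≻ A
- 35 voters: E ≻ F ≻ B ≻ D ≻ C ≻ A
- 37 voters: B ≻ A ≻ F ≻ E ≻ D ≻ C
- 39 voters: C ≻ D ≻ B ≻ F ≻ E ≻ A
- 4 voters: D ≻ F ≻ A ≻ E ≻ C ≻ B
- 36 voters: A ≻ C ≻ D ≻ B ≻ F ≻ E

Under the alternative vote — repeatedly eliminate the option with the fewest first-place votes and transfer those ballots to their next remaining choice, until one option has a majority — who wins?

F

Round 1: C 39, E 35, B 37, F 38, D 4, A 36. Eliminate D.
Round 2: C 39, E 35, B 37, F 42, A 36. Eliminate E.
Round 3: C 39, B 37, F 77, A 36. Eliminate A.
Round 4: C 75, B 37, F 77. Eliminate B.
Round 5: C 75, F 114. F has a majority.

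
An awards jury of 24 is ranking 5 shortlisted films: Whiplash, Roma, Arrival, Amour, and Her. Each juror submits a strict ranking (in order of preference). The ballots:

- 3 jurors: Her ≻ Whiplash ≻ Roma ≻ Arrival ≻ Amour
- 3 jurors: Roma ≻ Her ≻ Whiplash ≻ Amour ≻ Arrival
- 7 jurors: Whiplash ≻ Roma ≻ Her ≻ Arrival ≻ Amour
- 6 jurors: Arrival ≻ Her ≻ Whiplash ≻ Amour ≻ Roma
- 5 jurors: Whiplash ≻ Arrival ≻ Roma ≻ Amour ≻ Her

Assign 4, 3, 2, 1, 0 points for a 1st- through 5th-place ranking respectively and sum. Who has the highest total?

Whiplash: 3·3 + 3·2 + 7·4 + 6·2 + 5·4 = 75
Roma: 3·2 + 3·4 + 7·3 + 6·0 + 5·2 = 49
Arrival: 3·1 + 3·0 + 7·1 + 6·4 + 5·3 = 49
Amour: 3·0 + 3·1 + 7·0 + 6·1 + 5·1 = 14
Her: 3·4 + 3·3 + 7·2 + 6·3 + 5·0 = 53
Whiplash has the highest Borda score (75).

Whiplash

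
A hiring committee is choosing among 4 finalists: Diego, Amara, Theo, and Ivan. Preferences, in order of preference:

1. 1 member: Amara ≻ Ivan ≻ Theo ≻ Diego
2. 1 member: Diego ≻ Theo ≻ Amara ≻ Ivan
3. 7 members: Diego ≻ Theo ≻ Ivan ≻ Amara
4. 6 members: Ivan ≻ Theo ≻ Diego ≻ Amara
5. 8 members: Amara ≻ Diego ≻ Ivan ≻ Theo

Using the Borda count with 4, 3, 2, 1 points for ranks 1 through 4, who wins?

Diego

Diego: 1·1 + 1·4 + 7·4 + 6·2 + 8·3 = 69
Amara: 1·4 + 1·2 + 7·1 + 6·1 + 8·4 = 51
Theo: 1·2 + 1·3 + 7·3 + 6·3 + 8·1 = 52
Ivan: 1·3 + 1·1 + 7·2 + 6·4 + 8·2 = 58
Diego has the highest Borda score (69).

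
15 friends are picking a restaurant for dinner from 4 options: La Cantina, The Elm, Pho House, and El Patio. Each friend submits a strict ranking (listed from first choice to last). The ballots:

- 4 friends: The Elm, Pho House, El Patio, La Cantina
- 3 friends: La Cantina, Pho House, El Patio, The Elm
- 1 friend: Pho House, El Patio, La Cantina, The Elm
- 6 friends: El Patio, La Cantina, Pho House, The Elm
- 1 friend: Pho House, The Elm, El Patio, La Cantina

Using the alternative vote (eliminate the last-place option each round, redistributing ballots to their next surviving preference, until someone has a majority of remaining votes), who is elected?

Round 1: La Cantina 3, The Elm 4, Pho House 2, El Patio 6. Eliminate Pho House.
Round 2: La Cantina 3, The Elm 5, El Patio 7. Eliminate La Cantina.
Round 3: The Elm 5, El Patio 10. El Patio has a majority.

El Patio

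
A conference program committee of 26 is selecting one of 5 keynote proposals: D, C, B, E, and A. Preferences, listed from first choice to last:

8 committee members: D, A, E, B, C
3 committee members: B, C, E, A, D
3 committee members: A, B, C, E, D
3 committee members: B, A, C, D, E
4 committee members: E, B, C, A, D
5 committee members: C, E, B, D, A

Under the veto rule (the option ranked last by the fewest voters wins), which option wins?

B

Last-place votes: D 10, C 8, B 0, E 3, A 5.
B is ranked last by the fewest voters, so B wins.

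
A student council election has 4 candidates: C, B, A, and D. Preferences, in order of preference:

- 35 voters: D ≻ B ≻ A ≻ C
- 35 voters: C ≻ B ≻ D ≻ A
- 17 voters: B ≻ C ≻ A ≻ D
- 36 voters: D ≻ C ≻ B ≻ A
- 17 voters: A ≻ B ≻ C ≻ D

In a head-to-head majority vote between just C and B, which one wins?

Voters preferring C to B: 71; preferring B to C: 69.
C wins the head-to-head.

C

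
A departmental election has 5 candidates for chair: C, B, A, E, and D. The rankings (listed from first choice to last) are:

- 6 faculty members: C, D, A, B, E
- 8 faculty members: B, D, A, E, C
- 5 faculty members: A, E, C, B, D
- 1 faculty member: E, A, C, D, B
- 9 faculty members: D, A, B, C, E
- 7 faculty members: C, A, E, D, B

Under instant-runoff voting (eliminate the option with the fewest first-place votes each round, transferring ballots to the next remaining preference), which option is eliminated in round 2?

Round 1: C 13, B 8, A 5, E 1, D 9. Eliminate E.
Round 2: C 13, B 8, A 6, D 9. Eliminate A.

A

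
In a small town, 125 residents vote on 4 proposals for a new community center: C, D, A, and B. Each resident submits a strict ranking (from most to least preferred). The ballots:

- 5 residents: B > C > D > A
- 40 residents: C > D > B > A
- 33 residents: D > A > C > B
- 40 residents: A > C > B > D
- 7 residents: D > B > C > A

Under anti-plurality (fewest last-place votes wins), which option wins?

Last-place votes: C 0, D 40, A 52, B 33.
C is ranked last by the fewest voters, so C wins.

C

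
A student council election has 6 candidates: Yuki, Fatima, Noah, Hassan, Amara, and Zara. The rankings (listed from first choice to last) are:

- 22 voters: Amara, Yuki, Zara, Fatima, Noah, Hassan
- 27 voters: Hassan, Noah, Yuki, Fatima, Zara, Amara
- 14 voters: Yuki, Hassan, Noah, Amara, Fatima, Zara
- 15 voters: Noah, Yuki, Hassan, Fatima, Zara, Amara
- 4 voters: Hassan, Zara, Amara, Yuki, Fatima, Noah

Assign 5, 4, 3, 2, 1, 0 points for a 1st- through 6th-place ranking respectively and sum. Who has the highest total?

Yuki: 22·4 + 27·3 + 14·5 + 15·4 + 4·2 = 307
Fatima: 22·2 + 27·2 + 14·1 + 15·2 + 4·1 = 146
Noah: 22·1 + 27·4 + 14·3 + 15·5 + 4·0 = 247
Hassan: 22·0 + 27·5 + 14·4 + 15·3 + 4·5 = 256
Amara: 22·5 + 27·0 + 14·2 + 15·0 + 4·3 = 150
Zara: 22·3 + 27·1 + 14·0 + 15·1 + 4·4 = 124
Yuki has the highest Borda score (307).

Yuki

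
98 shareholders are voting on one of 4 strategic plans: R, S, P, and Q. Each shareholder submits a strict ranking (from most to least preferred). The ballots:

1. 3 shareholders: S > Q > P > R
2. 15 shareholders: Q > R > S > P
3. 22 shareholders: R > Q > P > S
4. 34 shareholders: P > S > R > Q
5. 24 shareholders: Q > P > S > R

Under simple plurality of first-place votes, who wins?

First-place votes: R 22, S 3, P 34, Q 39.
Q has the most first-place votes.

Q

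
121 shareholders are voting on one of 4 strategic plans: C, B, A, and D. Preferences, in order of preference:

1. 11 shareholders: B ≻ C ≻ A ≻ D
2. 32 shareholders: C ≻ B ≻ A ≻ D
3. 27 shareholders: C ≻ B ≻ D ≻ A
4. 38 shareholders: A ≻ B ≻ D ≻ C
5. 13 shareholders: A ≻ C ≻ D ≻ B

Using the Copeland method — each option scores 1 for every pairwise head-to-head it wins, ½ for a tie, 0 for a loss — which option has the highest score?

C: beats B, A, and D → score 3.
B: beats A and D; loses to C → score 2.
A: beats D; loses to C and B → score 1.
D: loses to C, B, and A → score 0.
C has the best pairwise record.

C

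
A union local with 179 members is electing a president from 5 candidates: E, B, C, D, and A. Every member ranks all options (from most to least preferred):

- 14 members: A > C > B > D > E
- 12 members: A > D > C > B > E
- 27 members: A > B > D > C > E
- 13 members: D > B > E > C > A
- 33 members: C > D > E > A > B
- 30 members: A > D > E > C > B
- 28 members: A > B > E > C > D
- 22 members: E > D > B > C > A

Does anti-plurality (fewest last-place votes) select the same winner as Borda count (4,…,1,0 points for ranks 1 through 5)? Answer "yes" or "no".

Anti-plurality — last-place votes: E 53, B 63, C 0, D 28, A 35. Winner: C.
Borda — scores: E 296, B 288, C 318, D 411, A 477. Winner: A.
The two methods disagree.

no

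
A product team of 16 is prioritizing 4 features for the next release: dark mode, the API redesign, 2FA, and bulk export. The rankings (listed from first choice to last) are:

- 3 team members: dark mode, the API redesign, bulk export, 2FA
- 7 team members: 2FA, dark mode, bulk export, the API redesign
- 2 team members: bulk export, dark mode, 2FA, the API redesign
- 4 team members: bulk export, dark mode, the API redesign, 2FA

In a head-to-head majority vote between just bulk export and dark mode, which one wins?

dark mode

Voters preferring bulk export to dark mode: 6; preferring dark mode to bulk export: 10.
dark mode wins the head-to-head.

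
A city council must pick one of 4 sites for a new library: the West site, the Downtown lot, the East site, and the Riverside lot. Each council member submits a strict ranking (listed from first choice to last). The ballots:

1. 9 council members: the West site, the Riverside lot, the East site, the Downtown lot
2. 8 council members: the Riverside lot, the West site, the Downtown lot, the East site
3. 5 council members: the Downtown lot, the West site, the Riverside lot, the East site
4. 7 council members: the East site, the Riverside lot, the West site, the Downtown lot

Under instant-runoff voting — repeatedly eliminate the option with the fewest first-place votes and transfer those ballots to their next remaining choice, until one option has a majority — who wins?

the Riverside lot

Round 1: the West site 9, the Downtown lot 5, the East site 7, the Riverside lot 8. Eliminate the Downtown lot.
Round 2: the West site 14, the East site 7, the Riverside lot 8. Eliminate the East site.
Round 3: the West site 14, the Riverside lot 15. The Riverside lot has a majority.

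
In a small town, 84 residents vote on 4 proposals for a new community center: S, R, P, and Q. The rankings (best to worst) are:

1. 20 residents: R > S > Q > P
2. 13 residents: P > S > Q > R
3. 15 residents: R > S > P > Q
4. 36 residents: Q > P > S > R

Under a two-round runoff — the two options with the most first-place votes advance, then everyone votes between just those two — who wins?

Round 1 first-place votes: S 0, R 35, P 13, Q 36.
Q and R advance.
Runoff: Q is preferred to R by 49 voters; R by 35.
Q wins the runoff.

Q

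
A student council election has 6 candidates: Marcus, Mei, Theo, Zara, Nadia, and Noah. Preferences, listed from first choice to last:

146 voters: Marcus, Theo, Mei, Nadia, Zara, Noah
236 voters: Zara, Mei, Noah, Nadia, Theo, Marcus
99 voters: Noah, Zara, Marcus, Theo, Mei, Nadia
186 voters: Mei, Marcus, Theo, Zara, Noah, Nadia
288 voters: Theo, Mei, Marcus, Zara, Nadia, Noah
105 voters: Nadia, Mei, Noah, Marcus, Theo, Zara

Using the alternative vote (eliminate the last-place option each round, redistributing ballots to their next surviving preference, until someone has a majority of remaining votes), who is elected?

Theo

Round 1: Marcus 146, Mei 186, Theo 288, Zara 236, Nadia 105, Noah 99. Eliminate Noah.
Round 2: Marcus 146, Mei 186, Theo 288, Zara 335, Nadia 105. Eliminate Nadia.
Round 3: Marcus 146, Mei 291, Theo 288, Zara 335. Eliminate Marcus.
Round 4: Mei 291, Theo 434, Zara 335. Eliminate Mei.
Round 5: Theo 725, Zara 335. Theo has a majority.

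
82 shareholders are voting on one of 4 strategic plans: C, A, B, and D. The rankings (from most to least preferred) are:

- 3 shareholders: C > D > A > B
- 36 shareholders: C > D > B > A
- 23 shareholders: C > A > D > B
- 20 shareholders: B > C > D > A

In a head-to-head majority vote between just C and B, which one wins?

Voters preferring C to B: 62; preferring B to C: 20.
C wins the head-to-head.

C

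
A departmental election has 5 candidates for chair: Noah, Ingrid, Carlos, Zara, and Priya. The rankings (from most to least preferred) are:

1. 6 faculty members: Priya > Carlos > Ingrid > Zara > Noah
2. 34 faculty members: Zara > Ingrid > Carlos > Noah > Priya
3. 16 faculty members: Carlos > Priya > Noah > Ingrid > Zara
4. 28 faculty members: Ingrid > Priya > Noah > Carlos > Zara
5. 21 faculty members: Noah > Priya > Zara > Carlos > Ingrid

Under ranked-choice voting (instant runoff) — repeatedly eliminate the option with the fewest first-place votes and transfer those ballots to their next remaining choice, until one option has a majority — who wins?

Round 1: Noah 21, Ingrid 28, Carlos 16, Zara 34, Priya 6. Eliminate Priya.
Round 2: Noah 21, Ingrid 28, Carlos 22, Zara 34. Eliminate Noah.
Round 3: Ingrid 28, Carlos 22, Zara 55. Zara has a majority.

Zara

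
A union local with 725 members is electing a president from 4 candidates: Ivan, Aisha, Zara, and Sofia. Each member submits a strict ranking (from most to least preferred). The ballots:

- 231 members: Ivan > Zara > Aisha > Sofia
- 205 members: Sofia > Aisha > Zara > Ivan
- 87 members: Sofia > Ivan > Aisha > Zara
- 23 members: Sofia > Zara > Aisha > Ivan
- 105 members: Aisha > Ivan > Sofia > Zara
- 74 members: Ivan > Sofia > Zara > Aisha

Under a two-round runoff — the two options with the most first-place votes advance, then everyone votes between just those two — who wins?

Round 1 first-place votes: Ivan 305, Aisha 105, Zara 0, Sofia 315.
Sofia and Ivan advance.
Runoff: Sofia is preferred to Ivan by 315 voters; Ivan by 410.
Ivan wins the runoff.

Ivan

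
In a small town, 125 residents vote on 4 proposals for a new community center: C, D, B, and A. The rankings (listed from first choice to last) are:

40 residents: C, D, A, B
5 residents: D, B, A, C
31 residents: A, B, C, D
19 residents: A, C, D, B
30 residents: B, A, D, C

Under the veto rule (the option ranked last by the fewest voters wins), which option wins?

Last-place votes: C 35, D 31, B 59, A 0.
A is ranked last by the fewest voters, so A wins.

A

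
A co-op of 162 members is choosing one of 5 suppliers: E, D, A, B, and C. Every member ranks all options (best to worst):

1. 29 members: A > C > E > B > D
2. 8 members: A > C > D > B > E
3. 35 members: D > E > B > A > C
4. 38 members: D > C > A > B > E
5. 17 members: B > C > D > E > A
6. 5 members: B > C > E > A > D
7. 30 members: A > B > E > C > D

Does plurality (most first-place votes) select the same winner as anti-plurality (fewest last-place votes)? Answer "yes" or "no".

Plurality — first-place votes: E 0, D 73, A 67, B 22, C 0. Winner: D.
Anti-plurality — last-place votes: E 46, D 64, A 17, B 0, C 35. Winner: B.
The two methods disagree.

no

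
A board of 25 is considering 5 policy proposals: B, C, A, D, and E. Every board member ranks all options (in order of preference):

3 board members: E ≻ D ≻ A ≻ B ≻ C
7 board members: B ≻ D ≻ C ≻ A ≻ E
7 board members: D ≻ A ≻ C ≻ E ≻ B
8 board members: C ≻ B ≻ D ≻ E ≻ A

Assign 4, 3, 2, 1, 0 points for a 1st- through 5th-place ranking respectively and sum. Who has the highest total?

B: 3·1 + 7·4 + 7·0 + 8·3 = 55
C: 3·0 + 7·2 + 7·2 + 8·4 = 60
A: 3·2 + 7·1 + 7·3 + 8·0 = 34
D: 3·3 + 7·3 + 7·4 + 8·2 = 74
E: 3·4 + 7·0 + 7·1 + 8·1 = 27
D has the highest Borda score (74).

D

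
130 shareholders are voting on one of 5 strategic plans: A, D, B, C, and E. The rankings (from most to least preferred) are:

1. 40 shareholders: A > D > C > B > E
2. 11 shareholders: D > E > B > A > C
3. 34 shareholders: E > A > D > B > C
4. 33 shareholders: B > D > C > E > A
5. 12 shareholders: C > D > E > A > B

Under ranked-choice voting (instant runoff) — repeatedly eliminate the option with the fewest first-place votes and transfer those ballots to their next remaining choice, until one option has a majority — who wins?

Round 1: A 40, D 11, B 33, C 12, E 34. Eliminate D.
Round 2: A 40, B 33, C 12, E 45. Eliminate C.
Round 3: A 40, B 33, E 57. Eliminate B.
Round 4: A 40, E 90. E has a majority.

E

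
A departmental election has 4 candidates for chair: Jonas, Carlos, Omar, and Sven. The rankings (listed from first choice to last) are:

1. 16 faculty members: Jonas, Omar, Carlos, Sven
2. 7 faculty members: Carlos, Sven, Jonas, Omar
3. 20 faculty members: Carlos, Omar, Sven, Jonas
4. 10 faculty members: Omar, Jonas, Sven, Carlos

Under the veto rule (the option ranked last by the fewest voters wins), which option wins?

Last-place votes: Jonas 20, Carlos 10, Omar 7, Sven 16.
Omar is ranked last by the fewest voters, so Omar wins.

Omar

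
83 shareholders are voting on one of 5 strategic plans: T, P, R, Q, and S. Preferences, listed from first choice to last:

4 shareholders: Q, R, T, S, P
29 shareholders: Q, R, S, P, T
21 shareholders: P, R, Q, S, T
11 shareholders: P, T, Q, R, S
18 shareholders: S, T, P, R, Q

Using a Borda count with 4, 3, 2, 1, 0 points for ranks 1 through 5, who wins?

Q

T: 4·2 + 29·0 + 21·0 + 11·3 + 18·3 = 95
P: 4·0 + 29·1 + 21·4 + 11·4 + 18·2 = 193
R: 4·3 + 29·3 + 21·3 + 11·1 + 18·1 = 191
Q: 4·4 + 29·4 + 21·2 + 11·2 + 18·0 = 196
S: 4·1 + 29·2 + 21·1 + 11·0 + 18·4 = 155
Q has the highest Borda score (196).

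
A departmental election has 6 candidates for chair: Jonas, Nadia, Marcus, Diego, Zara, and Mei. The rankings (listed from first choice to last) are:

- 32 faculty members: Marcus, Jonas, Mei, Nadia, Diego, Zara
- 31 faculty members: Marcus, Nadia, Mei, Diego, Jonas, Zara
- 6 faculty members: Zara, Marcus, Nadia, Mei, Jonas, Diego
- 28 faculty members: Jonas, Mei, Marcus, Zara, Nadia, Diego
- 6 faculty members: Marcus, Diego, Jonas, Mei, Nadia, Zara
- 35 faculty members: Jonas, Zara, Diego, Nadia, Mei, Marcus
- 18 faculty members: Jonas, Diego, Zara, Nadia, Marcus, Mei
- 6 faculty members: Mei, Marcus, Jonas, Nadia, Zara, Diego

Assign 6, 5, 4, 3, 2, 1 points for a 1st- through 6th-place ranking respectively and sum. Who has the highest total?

Jonas

Jonas: 32·5 + 31·2 + 6·2 + 28·6 + 6·4 + 35·6 + 18·6 + 6·4 = 768
Nadia: 32·3 + 31·5 + 6·4 + 28·2 + 6·2 + 35·3 + 18·3 + 6·3 = 520
Marcus: 32·6 + 31·6 + 6·5 + 28·4 + 6·6 + 35·1 + 18·2 + 6·5 = 657
Diego: 32·2 + 31·3 + 6·1 + 28·1 + 6·5 + 35·4 + 18·5 + 6·1 = 457
Zara: 32·1 + 31·1 + 6·6 + 28·3 + 6·1 + 35·5 + 18·4 + 6·2 = 448
Mei: 32·4 + 31·4 + 6·3 + 28·5 + 6·3 + 35·2 + 18·1 + 6·6 = 552
Jonas has the highest Borda score (768).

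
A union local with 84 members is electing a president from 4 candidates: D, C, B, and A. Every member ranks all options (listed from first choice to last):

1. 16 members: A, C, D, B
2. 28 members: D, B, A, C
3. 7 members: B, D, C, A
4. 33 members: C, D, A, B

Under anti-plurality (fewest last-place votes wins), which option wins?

D

Last-place votes: D 0, C 28, B 49, A 7.
D is ranked last by the fewest voters, so D wins.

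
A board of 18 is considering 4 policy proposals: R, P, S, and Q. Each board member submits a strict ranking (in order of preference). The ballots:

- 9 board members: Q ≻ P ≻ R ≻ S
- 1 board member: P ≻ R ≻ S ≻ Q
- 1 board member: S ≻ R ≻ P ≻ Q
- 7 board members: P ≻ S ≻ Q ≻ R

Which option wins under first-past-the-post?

First-place votes: R 0, P 8, S 1, Q 9.
Q has the most first-place votes.

Q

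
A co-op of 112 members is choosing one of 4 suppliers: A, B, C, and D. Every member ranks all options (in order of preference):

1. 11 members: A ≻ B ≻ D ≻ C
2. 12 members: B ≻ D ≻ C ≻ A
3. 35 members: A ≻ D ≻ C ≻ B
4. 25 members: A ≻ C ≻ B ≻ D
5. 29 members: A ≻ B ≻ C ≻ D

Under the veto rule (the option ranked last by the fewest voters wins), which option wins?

Last-place votes: A 12, B 35, C 11, D 54.
C is ranked last by the fewest voters, so C wins.

C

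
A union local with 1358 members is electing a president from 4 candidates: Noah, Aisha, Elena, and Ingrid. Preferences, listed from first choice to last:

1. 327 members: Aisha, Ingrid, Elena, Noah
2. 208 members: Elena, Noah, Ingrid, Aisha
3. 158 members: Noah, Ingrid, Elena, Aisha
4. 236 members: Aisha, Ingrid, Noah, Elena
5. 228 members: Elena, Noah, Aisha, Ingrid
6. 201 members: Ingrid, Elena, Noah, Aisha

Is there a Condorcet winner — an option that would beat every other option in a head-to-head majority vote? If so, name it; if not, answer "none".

Checking pairwise contests:
Elena beats Noah 964–394.
Noah beats Aisha 795–563.
Ingrid beats Elena 922–436.
Aisha beats Ingrid 791–567.
Every option loses at least one head-to-head, so there is no Condorcet winner.

none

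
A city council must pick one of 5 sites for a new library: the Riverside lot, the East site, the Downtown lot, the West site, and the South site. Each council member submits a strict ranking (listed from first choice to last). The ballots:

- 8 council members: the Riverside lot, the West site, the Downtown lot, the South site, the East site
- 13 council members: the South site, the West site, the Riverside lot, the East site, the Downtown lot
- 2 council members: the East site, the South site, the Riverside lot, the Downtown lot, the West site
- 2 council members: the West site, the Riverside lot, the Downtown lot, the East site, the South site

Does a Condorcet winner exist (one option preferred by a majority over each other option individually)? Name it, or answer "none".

the South site

the South site vs the Riverside lot: 15–10 for the South site.
the South site vs the East site: 21–4 for the South site.
the South site vs the Downtown lot: 15–10 for the South site.
the South site vs the West site: 15–10 for the South site.
the South site beats every other option head-to-head.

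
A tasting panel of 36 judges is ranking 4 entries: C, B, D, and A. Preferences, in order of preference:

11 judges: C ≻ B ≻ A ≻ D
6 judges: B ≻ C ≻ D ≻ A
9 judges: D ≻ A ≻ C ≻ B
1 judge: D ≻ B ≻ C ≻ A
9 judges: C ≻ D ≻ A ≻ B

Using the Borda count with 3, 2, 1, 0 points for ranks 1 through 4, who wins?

C: 11·3 + 6·2 + 9·1 + 1·1 + 9·3 = 82
B: 11·2 + 6·3 + 9·0 + 1·2 + 9·0 = 42
D: 11·0 + 6·1 + 9·3 + 1·3 + 9·2 = 54
A: 11·1 + 6·0 + 9·2 + 1·0 + 9·1 = 38
C has the highest Borda score (82).

C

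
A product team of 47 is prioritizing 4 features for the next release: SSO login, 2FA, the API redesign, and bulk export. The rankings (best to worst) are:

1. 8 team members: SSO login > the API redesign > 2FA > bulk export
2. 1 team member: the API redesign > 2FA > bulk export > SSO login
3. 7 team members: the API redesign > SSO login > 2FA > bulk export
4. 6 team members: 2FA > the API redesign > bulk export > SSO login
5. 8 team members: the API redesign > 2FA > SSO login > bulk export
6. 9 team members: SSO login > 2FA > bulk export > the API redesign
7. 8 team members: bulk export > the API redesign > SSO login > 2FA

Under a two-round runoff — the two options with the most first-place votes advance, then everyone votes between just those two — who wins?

Round 1 first-place votes: SSO login 17, 2FA 6, the API redesign 16, bulk export 8.
SSO login and the API redesign advance.
Runoff: SSO login is preferred to the API redesign by 17 voters; the API redesign by 30.
the API redesign wins the runoff.

the API redesign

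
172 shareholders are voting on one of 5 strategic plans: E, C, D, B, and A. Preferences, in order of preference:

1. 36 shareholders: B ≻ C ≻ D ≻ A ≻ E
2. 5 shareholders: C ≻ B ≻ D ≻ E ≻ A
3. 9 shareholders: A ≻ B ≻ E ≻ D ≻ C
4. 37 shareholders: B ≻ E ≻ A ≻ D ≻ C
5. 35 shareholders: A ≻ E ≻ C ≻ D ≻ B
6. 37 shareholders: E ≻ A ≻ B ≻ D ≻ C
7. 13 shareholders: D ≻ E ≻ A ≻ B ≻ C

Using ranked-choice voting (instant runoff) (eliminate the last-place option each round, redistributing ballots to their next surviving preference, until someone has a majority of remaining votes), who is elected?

B

Round 1: E 37, C 5, D 13, B 73, A 44. Eliminate C.
Round 2: E 37, D 13, B 78, A 44. Eliminate D.
Round 3: E 50, B 78, A 44. Eliminate A.
Round 4: E 85, B 87. B has a majority.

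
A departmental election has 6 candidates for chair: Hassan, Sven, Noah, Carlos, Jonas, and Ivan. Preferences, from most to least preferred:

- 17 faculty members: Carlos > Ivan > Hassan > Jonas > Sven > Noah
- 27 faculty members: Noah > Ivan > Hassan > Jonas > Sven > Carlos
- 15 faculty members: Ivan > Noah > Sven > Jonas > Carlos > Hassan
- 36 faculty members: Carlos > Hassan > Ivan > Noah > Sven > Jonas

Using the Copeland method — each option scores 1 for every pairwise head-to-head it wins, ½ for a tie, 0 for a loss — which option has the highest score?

Carlos

Hassan: beats Sven, Noah, and Jonas; loses to Carlos and Ivan → score 3.
Sven: beats Jonas; loses to Hassan, Noah, Carlos, and Ivan → score 1.
Noah: beats Sven and Jonas; loses to Hassan, Carlos, and Ivan → score 2.
Carlos: beats Hassan, Sven, Noah, Jonas, and Ivan → score 5.
Jonas: loses to Hassan, Sven, Noah, Carlos, and Ivan → score 0.
Ivan: beats Hassan, Sven, Noah, and Jonas; loses to Carlos → score 4.
Carlos has the best pairwise record.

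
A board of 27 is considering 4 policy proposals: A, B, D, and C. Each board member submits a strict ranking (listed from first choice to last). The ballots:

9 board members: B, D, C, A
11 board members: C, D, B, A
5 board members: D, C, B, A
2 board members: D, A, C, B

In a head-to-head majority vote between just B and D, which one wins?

D

Voters preferring B to D: 9; preferring D to B: 18.
D wins the head-to-head.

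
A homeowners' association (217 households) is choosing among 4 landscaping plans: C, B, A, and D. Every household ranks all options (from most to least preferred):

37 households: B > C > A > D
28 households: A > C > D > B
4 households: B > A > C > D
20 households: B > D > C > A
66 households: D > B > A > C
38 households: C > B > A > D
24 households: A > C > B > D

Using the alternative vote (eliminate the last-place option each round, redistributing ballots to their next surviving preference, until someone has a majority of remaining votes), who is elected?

Round 1: C 38, B 61, A 52, D 66. Eliminate C.
Round 2: B 99, A 52, D 66. Eliminate A.
Round 3: B 123, D 94. B has a majority.

B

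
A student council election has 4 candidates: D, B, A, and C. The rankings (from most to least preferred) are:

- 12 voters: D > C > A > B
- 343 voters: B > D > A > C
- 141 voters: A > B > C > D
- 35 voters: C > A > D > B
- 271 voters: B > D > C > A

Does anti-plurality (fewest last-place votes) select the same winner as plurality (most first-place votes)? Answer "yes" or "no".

Anti-plurality — last-place votes: D 141, B 47, A 271, C 343. Winner: B.
Plurality — first-place votes: D 12, B 614, A 141, C 35. Winner: B.
The two methods agree.

yes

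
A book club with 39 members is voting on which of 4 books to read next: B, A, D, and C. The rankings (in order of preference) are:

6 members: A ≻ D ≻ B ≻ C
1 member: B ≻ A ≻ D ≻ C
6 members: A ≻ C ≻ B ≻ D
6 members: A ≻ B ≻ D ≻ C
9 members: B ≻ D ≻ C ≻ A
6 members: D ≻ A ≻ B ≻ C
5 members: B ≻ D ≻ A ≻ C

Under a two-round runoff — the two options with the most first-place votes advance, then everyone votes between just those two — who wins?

Round 1 first-place votes: B 15, A 18, D 6, C 0.
A and B advance.
Runoff: A is preferred to B by 24 voters; B by 15.
A wins the runoff.

A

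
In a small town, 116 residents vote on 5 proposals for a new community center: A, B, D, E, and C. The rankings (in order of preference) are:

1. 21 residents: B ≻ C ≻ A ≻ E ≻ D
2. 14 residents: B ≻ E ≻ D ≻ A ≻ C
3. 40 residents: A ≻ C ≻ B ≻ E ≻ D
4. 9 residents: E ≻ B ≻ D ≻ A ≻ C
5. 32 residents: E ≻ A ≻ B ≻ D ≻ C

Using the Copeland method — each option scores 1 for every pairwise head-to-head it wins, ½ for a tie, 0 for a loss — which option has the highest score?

A: beats B, D, E, and C → score 4.
B: beats D, E, and C; loses to A → score 3.
D: loses to A, B, E, and C → score 0.
E: beats D; loses to A, B, and C → score 1.
C: beats D and E; loses to A and B → score 2.
A has the best pairwise record.

A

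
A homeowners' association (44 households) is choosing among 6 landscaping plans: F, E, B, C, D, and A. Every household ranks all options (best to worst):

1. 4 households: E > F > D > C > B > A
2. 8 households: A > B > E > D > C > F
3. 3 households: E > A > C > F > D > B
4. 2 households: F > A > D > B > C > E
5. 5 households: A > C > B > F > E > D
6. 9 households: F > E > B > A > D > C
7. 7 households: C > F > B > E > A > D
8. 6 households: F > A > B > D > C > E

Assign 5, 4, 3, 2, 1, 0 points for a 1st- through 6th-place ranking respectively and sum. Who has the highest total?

F

F: 4·4 + 8·0 + 3·2 + 2·5 + 5·2 + 9·5 + 7·4 + 6·5 = 145
E: 4·5 + 8·3 + 3·5 + 2·0 + 5·1 + 9·4 + 7·2 + 6·0 = 114
B: 4·1 + 8·4 + 3·0 + 2·2 + 5·3 + 9·3 + 7·3 + 6·3 = 121
C: 4·2 + 8·1 + 3·3 + 2·1 + 5·4 + 9·0 + 7·5 + 6·1 = 88
D: 4·3 + 8·2 + 3·1 + 2·3 + 5·0 + 9·1 + 7·0 + 6·2 = 58
A: 4·0 + 8·5 + 3·4 + 2·4 + 5·5 + 9·2 + 7·1 + 6·4 = 134
F has the highest Borda score (145).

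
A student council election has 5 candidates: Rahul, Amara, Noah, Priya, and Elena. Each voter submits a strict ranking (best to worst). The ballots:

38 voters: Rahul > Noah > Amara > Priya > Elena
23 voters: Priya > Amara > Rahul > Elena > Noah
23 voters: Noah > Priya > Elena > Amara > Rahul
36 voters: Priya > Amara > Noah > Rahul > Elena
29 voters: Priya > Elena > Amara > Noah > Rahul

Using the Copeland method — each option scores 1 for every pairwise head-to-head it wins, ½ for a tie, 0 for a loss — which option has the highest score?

Rahul: beats Elena; loses to Amara, Noah, and Priya → score 1.
Amara: beats Rahul, Noah, and Elena; loses to Priya → score 3.
Noah: beats Rahul and Elena; loses to Amara and Priya → score 2.
Priya: beats Rahul, Amara, Noah, and Elena → score 4.
Elena: loses to Rahul, Amara, Noah, and Priya → score 0.
Priya has the best pairwise record.

Priya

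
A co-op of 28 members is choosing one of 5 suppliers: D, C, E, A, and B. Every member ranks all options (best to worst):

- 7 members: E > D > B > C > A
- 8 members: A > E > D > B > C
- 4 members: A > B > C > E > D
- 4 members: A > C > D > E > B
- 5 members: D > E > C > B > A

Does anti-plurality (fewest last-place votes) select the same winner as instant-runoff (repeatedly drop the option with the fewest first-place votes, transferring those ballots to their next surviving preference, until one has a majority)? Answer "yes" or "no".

no

Anti-plurality — last-place votes: D 4, C 8, E 0, A 12, B 4. Winner: E.
Instant-runoff — R1 D 5, C 0, E 7, A 16, B 0 (A winner). Winner: A.
The two methods disagree.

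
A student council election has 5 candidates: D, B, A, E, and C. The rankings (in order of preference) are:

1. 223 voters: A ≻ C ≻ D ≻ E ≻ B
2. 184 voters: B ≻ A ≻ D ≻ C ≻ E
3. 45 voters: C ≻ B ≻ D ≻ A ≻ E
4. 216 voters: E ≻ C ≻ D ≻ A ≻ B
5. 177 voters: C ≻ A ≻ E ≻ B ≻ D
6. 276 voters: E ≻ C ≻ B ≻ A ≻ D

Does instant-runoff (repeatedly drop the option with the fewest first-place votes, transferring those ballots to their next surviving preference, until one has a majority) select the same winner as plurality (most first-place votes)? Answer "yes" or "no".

Instant-runoff — R1 D 0, B 184, A 223, E 492, C 222 (D out); R2 B 184, A 223, E 492, C 222 (B out); R3 A 407, E 492, C 222 (C out); R4 A 629, E 492 (A winner). Winner: A.
Plurality — first-place votes: D 0, B 184, A 223, E 492, C 222. Winner: E.
The two methods disagree.

no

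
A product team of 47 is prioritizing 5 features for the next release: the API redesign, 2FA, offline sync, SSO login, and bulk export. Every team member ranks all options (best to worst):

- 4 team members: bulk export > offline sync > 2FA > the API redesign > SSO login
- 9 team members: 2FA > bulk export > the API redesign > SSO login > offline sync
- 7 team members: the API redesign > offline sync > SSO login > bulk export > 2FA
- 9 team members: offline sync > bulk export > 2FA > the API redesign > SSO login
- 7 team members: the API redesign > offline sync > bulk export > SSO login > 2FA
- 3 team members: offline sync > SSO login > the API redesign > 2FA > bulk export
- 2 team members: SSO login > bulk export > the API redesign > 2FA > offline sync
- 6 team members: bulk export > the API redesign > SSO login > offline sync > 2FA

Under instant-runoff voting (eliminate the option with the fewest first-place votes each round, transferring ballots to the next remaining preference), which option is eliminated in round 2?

Round 1: the API redesign 14, 2FA 9, offline sync 12, SSO login 2, bulk export 10. Eliminate SSO login.
Round 2: the API redesign 14, 2FA 9, offline sync 12, bulk export 12. Eliminate 2FA.

2FA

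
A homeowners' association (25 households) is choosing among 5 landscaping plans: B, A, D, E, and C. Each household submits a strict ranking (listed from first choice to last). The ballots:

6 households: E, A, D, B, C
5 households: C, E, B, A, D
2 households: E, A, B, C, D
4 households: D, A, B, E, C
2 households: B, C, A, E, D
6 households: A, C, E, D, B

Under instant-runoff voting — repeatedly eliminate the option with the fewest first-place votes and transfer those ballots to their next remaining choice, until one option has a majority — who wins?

E

Round 1: B 2, A 6, D 4, E 8, C 5. Eliminate B.
Round 2: A 6, D 4, E 8, C 7. Eliminate D.
Round 3: A 10, E 8, C 7. Eliminate C.
Round 4: A 12, E 13. E has a majority.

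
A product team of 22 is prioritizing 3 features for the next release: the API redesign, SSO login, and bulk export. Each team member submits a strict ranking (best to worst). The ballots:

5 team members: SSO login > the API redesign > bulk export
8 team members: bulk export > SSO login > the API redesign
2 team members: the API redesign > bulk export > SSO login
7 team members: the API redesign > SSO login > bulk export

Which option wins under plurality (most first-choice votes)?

the API redesign

First-place votes: the API redesign 9, SSO login 5, bulk export 8.
the API redesign has the most first-place votes.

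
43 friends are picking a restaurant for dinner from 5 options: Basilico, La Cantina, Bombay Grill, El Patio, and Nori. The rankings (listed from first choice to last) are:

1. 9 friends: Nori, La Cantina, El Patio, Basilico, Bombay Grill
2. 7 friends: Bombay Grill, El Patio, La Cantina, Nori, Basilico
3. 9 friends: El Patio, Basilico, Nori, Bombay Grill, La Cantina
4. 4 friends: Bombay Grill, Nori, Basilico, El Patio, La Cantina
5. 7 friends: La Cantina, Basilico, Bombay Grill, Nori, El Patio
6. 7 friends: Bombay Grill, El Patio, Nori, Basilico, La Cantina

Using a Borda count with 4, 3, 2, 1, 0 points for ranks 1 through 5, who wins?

El Patio

Basilico: 9·1 + 7·0 + 9·3 + 4·2 + 7·3 + 7·1 = 72
La Cantina: 9·3 + 7·2 + 9·0 + 4·0 + 7·4 + 7·0 = 69
Bombay Grill: 9·0 + 7·4 + 9·1 + 4·4 + 7·2 + 7·4 = 95
El Patio: 9·2 + 7·3 + 9·4 + 4·1 + 7·0 + 7·3 = 100
Nori: 9·4 + 7·1 + 9·2 + 4·3 + 7·1 + 7·2 = 94
El Patio has the highest Borda score (100).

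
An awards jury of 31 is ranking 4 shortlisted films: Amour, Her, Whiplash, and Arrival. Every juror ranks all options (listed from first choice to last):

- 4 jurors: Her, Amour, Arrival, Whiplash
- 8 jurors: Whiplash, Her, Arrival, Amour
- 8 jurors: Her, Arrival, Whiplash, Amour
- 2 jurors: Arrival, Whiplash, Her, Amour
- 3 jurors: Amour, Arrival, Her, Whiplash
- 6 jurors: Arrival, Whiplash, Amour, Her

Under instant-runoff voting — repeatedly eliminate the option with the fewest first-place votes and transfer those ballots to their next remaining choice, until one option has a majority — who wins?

Round 1: Amour 3, Her 12, Whiplash 8, Arrival 8. Eliminate Amour.
Round 2: Her 12, Whiplash 8, Arrival 11. Eliminate Whiplash.
Round 3: Her 20, Arrival 11. Her has a majority.

Her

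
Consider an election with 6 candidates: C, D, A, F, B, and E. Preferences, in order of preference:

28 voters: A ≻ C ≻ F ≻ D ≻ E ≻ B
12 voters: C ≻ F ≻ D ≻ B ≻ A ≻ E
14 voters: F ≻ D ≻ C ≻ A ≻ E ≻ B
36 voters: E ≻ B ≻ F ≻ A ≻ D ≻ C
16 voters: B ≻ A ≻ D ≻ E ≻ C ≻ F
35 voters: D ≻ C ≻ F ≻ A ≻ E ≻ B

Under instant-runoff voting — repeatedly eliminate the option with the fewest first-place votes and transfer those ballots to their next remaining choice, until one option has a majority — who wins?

Round 1: C 12, D 35, A 28, F 14, B 16, E 36. Eliminate C.
Round 2: D 35, A 28, F 26, B 16, E 36. Eliminate B.
Round 3: D 35, A 44, F 26, E 36. Eliminate F.
Round 4: D 61, A 44, E 36. Eliminate E.
Round 5: D 61, A 80. A has a majority.

A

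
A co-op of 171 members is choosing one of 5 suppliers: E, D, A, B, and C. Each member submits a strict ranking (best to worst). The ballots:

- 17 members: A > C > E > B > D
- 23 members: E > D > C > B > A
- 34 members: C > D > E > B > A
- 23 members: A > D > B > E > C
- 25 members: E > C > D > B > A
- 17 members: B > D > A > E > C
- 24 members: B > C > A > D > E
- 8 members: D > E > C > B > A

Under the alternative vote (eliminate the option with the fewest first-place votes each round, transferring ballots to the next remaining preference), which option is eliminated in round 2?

Round 1: E 48, D 8, A 40, B 41, C 34. Eliminate D.
Round 2: E 56, A 40, B 41, C 34. Eliminate C.

C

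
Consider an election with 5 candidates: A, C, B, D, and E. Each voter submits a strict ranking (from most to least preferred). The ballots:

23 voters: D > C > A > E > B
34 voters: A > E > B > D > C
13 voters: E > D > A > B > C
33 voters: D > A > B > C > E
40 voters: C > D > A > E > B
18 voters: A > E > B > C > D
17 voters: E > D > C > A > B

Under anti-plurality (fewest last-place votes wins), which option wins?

Last-place votes: A 0, C 47, B 80, D 18, E 33.
A is ranked last by the fewest voters, so A wins.

A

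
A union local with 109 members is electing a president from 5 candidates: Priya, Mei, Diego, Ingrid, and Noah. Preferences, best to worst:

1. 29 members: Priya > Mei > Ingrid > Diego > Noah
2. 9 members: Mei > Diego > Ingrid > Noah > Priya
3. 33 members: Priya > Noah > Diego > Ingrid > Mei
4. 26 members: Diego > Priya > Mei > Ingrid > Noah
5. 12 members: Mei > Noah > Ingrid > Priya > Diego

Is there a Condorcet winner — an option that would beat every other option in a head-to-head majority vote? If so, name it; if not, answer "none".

Priya

Priya vs Mei: 88–21 for Priya.
Priya vs Diego: 74–35 for Priya.
Priya vs Ingrid: 88–21 for Priya.
Priya vs Noah: 88–21 for Priya.
Priya beats every other option head-to-head.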